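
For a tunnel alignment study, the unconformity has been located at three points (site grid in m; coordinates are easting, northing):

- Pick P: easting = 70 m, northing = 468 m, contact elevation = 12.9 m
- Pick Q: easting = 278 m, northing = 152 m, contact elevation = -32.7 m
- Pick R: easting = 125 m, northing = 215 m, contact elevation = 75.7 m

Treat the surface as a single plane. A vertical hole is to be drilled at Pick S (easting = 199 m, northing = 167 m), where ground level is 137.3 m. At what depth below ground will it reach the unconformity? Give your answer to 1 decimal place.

106.3 m

Two edge vectors: Pick P→Pick Q = (208, -316, -45.6), Pick P→Pick R = (55, -253, 62.8).
Normal n = (Pick P→Pick Q) × (Pick P→Pick R) = (-31381.6, -15570.4, -35244).
So ∂z/∂easting = −n_x/n_z = −0.89041 and ∂z/∂northing = −n_y/n_z = −0.44179.
Intercept c from Pick P: 12.9 + 62.33 + 206.76 = 281.99.
At (199, 167): z_contact = −177.19 − 73.78 + 281.99 = 31.02 m.
Depth below ground = 137.3 − 31.02 = 106.3 m.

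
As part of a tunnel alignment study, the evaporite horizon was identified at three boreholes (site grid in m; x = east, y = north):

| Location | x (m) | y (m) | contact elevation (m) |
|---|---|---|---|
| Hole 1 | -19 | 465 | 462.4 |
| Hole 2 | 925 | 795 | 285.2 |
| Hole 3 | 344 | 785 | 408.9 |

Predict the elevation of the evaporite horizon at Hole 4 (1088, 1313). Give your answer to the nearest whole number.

290 m

Let the plane be z = a·x + b·y + c.
Hole 2−Hole 1: 944a + 330b = −177.2;  Hole 3−Hole 1: 363a + 320b = −53.5.
Solving gives a = −0.21421, b = 0.07581.
Then c = 462.4 − a·-19 − b·465 = 423.08.
At (1088, 1313): z = −233.1 + 99.5 + 423.08 = 289.6 m.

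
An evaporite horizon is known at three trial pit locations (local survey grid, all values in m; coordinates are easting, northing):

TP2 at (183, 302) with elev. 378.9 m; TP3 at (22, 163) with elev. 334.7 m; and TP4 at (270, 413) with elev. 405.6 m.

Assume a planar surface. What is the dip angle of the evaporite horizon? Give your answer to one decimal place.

12.5°

Let the plane be z = a·easting + b·northing + c.
TP3−TP2: −161a − 139b = −44.2;  TP4−TP2: 87a + 111b = 26.7.
Solving gives a = 0.20680, b = 0.07845.
Gradient magnitude |∇z| = √(a² + b²) = √(0.04277 + 0.00615) = 0.22118.
True dip = arctan(0.22118) = 12.5°, dipping toward WSW (azimuth ≈ 249°).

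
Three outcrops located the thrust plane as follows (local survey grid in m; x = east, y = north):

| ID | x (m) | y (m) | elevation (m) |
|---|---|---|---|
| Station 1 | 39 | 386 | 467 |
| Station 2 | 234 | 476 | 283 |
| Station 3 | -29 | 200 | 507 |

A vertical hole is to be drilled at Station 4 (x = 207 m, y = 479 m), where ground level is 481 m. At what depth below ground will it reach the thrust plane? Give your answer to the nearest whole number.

Let the plane be z = a·x + b·y + c.
Station 2−Station 1: 195a + 90b = −184;  Station 3−Station 1: −68a − 186b = 40.
Solving gives a = −1.01572, b = 0.15629.
Then c = 467 − a·39 − b·386 = 446.29.
At (207, 479): z_contact = −210.3 + 74.9 + 446.29 = 310.9 m.
Depth below ground = 481 − 310.9 = 170 m.

170 m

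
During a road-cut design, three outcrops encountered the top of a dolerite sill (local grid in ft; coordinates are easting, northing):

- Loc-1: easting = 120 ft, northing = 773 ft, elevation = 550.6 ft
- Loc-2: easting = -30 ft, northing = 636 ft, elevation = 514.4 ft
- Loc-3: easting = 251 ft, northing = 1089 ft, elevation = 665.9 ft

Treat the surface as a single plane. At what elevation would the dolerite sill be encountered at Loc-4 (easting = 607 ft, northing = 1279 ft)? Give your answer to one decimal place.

694.2 ft

Two edge vectors: Loc-1→Loc-2 = (-150, -137, -36.2), Loc-1→Loc-3 = (131, 316, 115.3).
Normal n = (Loc-1→Loc-2) × (Loc-1→Loc-3) = (-4356.9, 12552.8, -29453).
So ∂z/∂easting = −n_x/n_z = −0.147927 and ∂z/∂northing = −n_y/n_z = 0.426198.
Intercept c from Loc-1: 550.6 + 17.75 − 329.45 = 238.90.
At (607, 1279): z = −89.8 + 545.1 + 238.90 = 694.2 ft.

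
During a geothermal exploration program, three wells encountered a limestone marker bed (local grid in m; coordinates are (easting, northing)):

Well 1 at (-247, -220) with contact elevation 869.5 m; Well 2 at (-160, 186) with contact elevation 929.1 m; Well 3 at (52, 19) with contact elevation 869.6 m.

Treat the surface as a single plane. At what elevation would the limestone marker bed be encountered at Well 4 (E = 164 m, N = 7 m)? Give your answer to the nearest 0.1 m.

Two edge vectors: Well 1→Well 2 = (87, 406, 59.6), Well 1→Well 3 = (299, 239, 0.1).
Normal n = (Well 1→Well 2) × (Well 1→Well 3) = (-14203.8, 17811.7, -100601).
So ∂z/∂E = −n_x/n_z = −0.14119 and ∂z/∂N = −n_y/n_z = 0.17705.
Intercept c from Well 1: 869.5 − 34.87 + 38.95 = 873.58.
At (164, 7): z = −23.2 + 1.2 + 873.58 = 851.7 m.

851.7 m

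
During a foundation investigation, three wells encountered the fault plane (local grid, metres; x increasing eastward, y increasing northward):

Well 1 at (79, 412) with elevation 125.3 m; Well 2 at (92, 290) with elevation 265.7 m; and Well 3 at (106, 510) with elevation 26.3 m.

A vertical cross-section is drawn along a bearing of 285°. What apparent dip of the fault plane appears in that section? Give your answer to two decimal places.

Let the plane be z = a·x + b·y + c.
Well 2−Well 1: 13a − 122b = 140.4;  Well 3−Well 1: 27a + 98b = −99.
Solving gives a = 0.36804, b = −1.11160.
Unit vector along 285° is (sin 285°, cos 285°) = (-0.9659, 0.2588).
Slope in that direction = a·(-0.9659) + b·(0.2588) = −0.64320.
Apparent dip = arctan|0.64320| = 32.75° (true dip is 49.5°, so apparent ≤ true as expected).

32.75°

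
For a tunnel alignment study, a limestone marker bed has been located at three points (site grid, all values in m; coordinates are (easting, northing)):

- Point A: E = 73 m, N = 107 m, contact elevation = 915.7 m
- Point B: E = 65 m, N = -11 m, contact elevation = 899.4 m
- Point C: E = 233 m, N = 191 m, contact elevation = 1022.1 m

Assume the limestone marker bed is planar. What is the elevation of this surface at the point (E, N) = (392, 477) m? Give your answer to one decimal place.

1147.4 m

Let the plane be z = a·E + b·N + c.
Point B−Point A: −8a − 118b = −16.3;  Point C−Point A: 160a + 84b = 106.4.
Solving gives a = 0.61435, b = 0.09649.
Then c = 915.7 − a·73 − b·107 = 860.53.
At (392, 477): z = 240.8 + 46.0 + 860.53 = 1147.4 m.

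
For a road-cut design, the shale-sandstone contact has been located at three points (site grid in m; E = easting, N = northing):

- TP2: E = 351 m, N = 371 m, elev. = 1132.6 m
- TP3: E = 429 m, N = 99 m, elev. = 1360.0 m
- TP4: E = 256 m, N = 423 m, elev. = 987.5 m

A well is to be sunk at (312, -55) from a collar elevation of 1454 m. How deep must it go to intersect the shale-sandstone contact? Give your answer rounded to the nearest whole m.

Let the plane be z = a·E + b·N + c.
TP3−TP2: 78a − 272b = 227.4;  TP4−TP2: −95a + 52b = −145.1.
Solving gives a = 1.26893, b = −0.47214.
Then c = 1132.6 − a·351 − b·371 = 862.37.
At (312, -55): z_contact = 395.9 + 26.0 + 862.37 = 1284.2 m.
Depth below ground = 1454 − 1284.2 = 170 m.

170 m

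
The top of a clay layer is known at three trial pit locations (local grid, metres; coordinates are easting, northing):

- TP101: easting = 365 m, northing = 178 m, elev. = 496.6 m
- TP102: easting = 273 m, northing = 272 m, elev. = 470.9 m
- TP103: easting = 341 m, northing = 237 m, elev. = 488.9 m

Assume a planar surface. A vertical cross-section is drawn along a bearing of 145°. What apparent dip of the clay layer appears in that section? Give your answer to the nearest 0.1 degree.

9.5°

Let the plane be z = a·easting + b·northing + c.
TP102−TP101: −92a + 94b = −25.7;  TP103−TP101: −24a + 59b = −7.7.
Solving gives a = 0.24984, b = −0.02888.
Unit vector along 145° is (sin 145°, cos 145°) = (0.5736, -0.8192).
Slope in that direction = a·(0.5736) + b·(-0.8192) = 0.16696.
Apparent dip = arctan|0.16696| = 9.5° (true dip is 14.1°, so apparent ≤ true as expected).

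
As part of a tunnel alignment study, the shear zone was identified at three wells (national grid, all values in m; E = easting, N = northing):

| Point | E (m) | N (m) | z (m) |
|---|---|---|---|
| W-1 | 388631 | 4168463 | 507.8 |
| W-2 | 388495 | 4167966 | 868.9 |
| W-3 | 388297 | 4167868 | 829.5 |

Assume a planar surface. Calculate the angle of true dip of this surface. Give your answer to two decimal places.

48.00°

Two edge vectors: W-1→W-2 = (-136, -497, 361.1), W-1→W-3 = (-334, -595, 321.7).
Normal n = (W-1→W-2) × (W-1→W-3) = (54969.6, -76856.2, -85078).
So ∂z/∂E = −n_x/n_z = 0.64611 and ∂z/∂N = −n_y/n_z = −0.90336.
Gradient magnitude |∇z| = √(a² + b²) = √(0.41746 + 0.81606) = 1.11064.
True dip = arctan(1.11064) = 48.00°, dipping toward NW (azimuth ≈ 324°).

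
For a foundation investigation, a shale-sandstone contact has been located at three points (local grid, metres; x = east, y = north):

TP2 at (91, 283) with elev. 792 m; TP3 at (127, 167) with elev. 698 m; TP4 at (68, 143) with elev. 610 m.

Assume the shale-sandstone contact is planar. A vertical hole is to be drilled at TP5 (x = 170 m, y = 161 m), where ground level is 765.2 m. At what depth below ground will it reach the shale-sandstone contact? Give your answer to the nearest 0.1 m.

29.6 m

Two edge vectors: TP2→TP3 = (36, -116, -94), TP2→TP4 = (-23, -140, -182).
Normal n = (TP2→TP3) × (TP2→TP4) = (7952, 8714, -7708).
So ∂z/∂x = −n_x/n_z = 1.03166 and ∂z/∂y = −n_y/n_z = 1.13051.
Intercept c from TP2: 792 − 93.88 − 319.94 = 378.18.
At (170, 161): z_contact = 175.38 + 182.01 + 378.18 = 735.58 m.
Depth below ground = 765.2 − 735.58 = 29.6 m.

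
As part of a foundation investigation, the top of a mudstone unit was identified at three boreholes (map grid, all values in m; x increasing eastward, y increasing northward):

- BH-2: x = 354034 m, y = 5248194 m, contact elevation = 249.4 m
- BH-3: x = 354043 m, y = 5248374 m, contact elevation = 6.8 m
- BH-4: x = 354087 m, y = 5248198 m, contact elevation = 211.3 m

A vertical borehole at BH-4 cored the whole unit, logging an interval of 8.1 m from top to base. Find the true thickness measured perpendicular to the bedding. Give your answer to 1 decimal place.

Two edge vectors: BH-2→BH-3 = (9, 180, -242.6), BH-2→BH-4 = (53, 4, -38.1).
Normal n = (BH-2→BH-3) × (BH-2→BH-4) = (-5887.6, -12514.9, -9504).
So ∂z/∂x = −n_x/n_z = −0.61949 and ∂z/∂y = −n_y/n_z = −1.31680.
|∇z| = √(a²+b²) = 1.45524, so dip δ = arctan(1.45524) = 55.50°.
True thickness = vertical thickness × cos δ = 8.1 × cos 55.50° = 4.6 m.

4.6 m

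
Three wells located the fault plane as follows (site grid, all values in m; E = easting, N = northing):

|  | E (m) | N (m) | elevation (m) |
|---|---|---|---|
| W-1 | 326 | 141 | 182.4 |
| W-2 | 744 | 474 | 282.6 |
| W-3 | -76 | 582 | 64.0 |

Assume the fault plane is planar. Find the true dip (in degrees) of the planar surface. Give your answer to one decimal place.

14.8°

Two edge vectors: W-1→W-2 = (418, 333, 100.2), W-1→W-3 = (-402, 441, -118.4).
Normal n = (W-1→W-2) × (W-1→W-3) = (-83615.4, 9210.8, 318204).
So ∂z/∂E = −n_x/n_z = 0.26277 and ∂z/∂N = −n_y/n_z = −0.02895.
Gradient magnitude |∇z| = √(a² + b²) = √(0.06905 + 0.00084) = 0.26436.
True dip = arctan(0.26436) = 14.8°, dipping toward W (azimuth ≈ 276°).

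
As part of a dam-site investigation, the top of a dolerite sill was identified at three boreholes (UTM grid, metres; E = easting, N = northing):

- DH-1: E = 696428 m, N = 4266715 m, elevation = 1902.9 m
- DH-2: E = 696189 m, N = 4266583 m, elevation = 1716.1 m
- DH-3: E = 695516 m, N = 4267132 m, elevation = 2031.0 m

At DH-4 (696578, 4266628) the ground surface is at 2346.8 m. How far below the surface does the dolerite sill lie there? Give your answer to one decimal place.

Two edge vectors: DH-1→DH-2 = (-239, -132, -186.8), DH-1→DH-3 = (-912, 417, 128.1).
Normal n = (DH-1→DH-2) × (DH-1→DH-3) = (60986.4, 200977.5, -220047).
So ∂z/∂E = −n_x/n_z = 0.277151699 and ∂z/∂N = −n_y/n_z = 0.913338968.
Intercept c from DH-1: 1902.9 − 193016.20 − 3896957.08 = −4088070.38.
At (696578, 4266628): z_contact = 193057.78 + 3896877.62 − 4088070.38 = 1865.01 m.
Depth below ground = 2346.8 − 1865.01 = 481.8 m.

481.8 m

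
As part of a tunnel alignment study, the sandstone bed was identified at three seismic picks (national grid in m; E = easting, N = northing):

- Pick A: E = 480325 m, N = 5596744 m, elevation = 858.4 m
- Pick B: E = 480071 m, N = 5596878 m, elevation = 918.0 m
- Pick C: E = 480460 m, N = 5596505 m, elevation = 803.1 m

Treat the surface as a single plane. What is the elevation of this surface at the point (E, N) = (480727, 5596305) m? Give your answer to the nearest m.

732 m

Let the plane be z = a·E + b·N + c.
Pick B−Pick A: −254a + 134b = 59.6;  Pick C−Pick A: 135a − 239b = −55.3.
Solving gives a = −0.16036700, b = 0.14079688.
Then c = 858.4 − a·480325 − b·5596744 = −710117.44.
At (480727, 5596305): z = −77092.7 + 787942.3 − 710117.44 = 732.1 m.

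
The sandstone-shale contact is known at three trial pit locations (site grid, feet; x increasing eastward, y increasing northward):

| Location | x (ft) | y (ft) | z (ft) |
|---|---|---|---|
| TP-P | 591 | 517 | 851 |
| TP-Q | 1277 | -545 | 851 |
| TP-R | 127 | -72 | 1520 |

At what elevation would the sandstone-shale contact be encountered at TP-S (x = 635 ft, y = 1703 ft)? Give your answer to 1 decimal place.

Two edge vectors: TP-P→TP-Q = (686, -1062, 0), TP-P→TP-R = (-464, -589, 669).
Normal n = (TP-P→TP-Q) × (TP-P→TP-R) = (-710478, -458934, -896822).
So ∂z/∂x = −n_x/n_z = −0.792217 and ∂z/∂y = −n_y/n_z = −0.511734.
Intercept c from TP-P: 851 + 468.20 + 264.57 = 1583.77.
At (635, 1703): z = −503.1 − 871.5 + 1583.77 = 209.2 ft.

209.2 ft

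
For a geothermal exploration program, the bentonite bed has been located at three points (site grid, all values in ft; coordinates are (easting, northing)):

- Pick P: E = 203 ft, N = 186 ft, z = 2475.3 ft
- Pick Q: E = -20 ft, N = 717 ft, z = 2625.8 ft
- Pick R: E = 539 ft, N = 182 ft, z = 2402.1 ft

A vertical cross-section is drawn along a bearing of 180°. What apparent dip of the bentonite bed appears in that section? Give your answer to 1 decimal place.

Two edge vectors: Pick P→Pick Q = (-223, 531, 150.5), Pick P→Pick R = (336, -4, -73.2).
Normal n = (Pick P→Pick Q) × (Pick P→Pick R) = (-38267.2, 34244.4, -177524).
So ∂z/∂E = −n_x/n_z = −0.21556 and ∂z/∂N = −n_y/n_z = 0.19290.
Unit vector along 180° is (sin 180°, cos 180°) = (0.0000, -1.0000).
Slope in that direction = a·(0.0000) + b·(-1.0000) = −0.19290.
Apparent dip = arctan|0.19290| = 10.9° (true dip is 16.1°, so apparent ≤ true as expected).

10.9°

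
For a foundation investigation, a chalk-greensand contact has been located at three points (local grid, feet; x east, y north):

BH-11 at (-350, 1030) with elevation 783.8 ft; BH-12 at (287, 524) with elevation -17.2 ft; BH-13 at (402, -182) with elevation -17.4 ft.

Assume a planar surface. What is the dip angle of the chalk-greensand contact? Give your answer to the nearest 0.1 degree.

Let the plane be z = a·x + b·y + c.
BH-12−BH-11: 637a − 506b = −801;  BH-13−BH-11: 752a − 1212b = −801.2.
Solving gives a = −1.44408, b = −0.23494.
Gradient magnitude |∇z| = √(a² + b²) = √(2.08538 + 0.05520) = 1.46307.
True dip = arctan(1.46307) = 55.6°, dipping toward E (azimuth ≈ 081°).

55.6°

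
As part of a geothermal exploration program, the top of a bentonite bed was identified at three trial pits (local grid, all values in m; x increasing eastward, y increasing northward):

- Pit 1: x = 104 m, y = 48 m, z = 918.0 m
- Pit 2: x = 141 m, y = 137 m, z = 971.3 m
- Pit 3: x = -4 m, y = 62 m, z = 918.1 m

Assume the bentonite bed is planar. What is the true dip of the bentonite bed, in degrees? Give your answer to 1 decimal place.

29.8°

Two edge vectors: Pit 1→Pit 2 = (37, 89, 53.3), Pit 1→Pit 3 = (-108, 14, 0.1).
Normal n = (Pit 1→Pit 2) × (Pit 1→Pit 3) = (-737.3, -5760.1, 10130).
So ∂z/∂x = −n_x/n_z = 0.07278 and ∂z/∂y = −n_y/n_z = 0.56862.
Gradient magnitude |∇z| = √(a² + b²) = √(0.00530 + 0.32333) = 0.57326.
True dip = arctan(0.57326) = 29.8°, dipping toward S (azimuth ≈ 187°).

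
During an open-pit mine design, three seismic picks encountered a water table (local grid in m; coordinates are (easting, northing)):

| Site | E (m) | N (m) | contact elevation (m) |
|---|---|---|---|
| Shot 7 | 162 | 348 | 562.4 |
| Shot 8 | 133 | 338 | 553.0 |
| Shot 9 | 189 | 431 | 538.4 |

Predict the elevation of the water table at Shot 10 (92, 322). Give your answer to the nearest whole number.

541 m

Let the plane be z = a·E + b·N + c.
Shot 8−Shot 7: −29a − 10b = −9.4;  Shot 9−Shot 7: 27a + 83b = −24.
Solving gives a = 0.47740, b = −0.44445.
Then c = 562.4 − a·162 − b·348 = 639.73.
At (92, 322): z = 43.9 − 143.1 + 639.73 = 540.5 m.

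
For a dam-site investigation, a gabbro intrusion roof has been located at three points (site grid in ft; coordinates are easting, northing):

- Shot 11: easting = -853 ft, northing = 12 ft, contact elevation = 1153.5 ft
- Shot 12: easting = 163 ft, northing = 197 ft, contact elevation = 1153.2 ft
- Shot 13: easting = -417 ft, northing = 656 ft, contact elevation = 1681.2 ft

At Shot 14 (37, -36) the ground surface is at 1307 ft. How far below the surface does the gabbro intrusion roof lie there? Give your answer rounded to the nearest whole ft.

350 ft

Two edge vectors: Shot 11→Shot 12 = (1016, 185, -0.3), Shot 11→Shot 13 = (436, 644, 527.7).
Normal n = (Shot 11→Shot 12) × (Shot 11→Shot 13) = (97817.7, -536274, 573644).
So ∂z/∂easting = −n_x/n_z = −0.17052 and ∂z/∂northing = −n_y/n_z = 0.93486.
Intercept c from Shot 11: 1153.5 − 145.45 − 11.22 = 996.83.
At (37, -36): z_contact = −6.3 − 33.7 + 996.83 = 956.9 ft.
Depth below ground = 1307 − 956.9 = 350 ft.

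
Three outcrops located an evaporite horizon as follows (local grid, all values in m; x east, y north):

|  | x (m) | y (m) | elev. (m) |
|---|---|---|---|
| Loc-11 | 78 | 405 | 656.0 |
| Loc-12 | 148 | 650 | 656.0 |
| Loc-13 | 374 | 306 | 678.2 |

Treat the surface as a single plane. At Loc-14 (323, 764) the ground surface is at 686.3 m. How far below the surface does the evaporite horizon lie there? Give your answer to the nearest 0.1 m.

20.5 m

Let the plane be z = a·x + b·y + c.
Loc-12−Loc-11: 70a + 245b = 0;  Loc-13−Loc-11: 296a − 99b = 22.2.
Solving gives a = 0.06846, b = −0.01956.
Then c = 656 − a·78 − b·405 = 658.58.
At (323, 764): z_contact = 22.11 − 14.94 + 658.58 = 665.75 m.
Depth below ground = 686.3 − 665.75 = 20.5 m.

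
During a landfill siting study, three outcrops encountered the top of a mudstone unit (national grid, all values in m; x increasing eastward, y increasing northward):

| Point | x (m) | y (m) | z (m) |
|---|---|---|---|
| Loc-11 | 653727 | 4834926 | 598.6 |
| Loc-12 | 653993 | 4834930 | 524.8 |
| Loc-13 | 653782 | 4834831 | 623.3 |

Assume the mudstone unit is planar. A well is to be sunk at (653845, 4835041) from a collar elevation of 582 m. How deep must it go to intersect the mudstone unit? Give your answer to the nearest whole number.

63 m

Two edge vectors: Loc-11→Loc-12 = (266, 4, -73.8), Loc-11→Loc-13 = (55, -95, 24.7).
Normal n = (Loc-11→Loc-12) × (Loc-11→Loc-13) = (-6912.2, -10629.2, -25490).
So ∂z/∂x = −n_x/n_z = −0.27117301 and ∂z/∂y = −n_y/n_z = −0.41699490.
Intercept c from Loc-11: 598.6 + 177273.12 + 2016139.48 = 2194011.20.
At (653845, 4835041): z_contact = −177305.1 − 2016187.4 + 2194011.20 = 518.6 m.
Depth below ground = 582 − 518.6 = 63 m.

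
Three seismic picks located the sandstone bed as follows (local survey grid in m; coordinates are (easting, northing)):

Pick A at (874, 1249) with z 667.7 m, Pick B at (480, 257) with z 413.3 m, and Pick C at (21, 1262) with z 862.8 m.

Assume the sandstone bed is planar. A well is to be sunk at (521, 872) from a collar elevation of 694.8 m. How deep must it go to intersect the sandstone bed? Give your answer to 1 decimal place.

Let the plane be z = a·E + b·N + c.
Pick B−Pick A: −394a − 992b = −254.4;  Pick C−Pick A: −853a + 13b = 195.1.
Solving gives a = −0.223461, b = 0.345205.
Then c = 667.7 − a·874 − b·1249 = 431.84.
At (521, 872): z_contact = −116.42 + 301.02 + 431.84 = 616.44 m.
Depth below ground = 694.8 − 616.44 = 78.4 m.

78.4 m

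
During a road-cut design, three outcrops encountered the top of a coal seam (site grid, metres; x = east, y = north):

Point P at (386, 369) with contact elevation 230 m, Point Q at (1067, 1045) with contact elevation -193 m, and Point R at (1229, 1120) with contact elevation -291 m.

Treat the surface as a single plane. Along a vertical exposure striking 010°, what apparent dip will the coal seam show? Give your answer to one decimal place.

Two edge vectors: Point P→Point Q = (681, 676, -423), Point P→Point R = (843, 751, -521).
Normal n = (Point P→Point Q) × (Point P→Point R) = (-34523, -1788, -58437).
So ∂z/∂x = −n_x/n_z = −0.59077 and ∂z/∂y = −n_y/n_z = −0.03060.
Unit vector along 010° is (sin 10°, cos 10°) = (0.1736, 0.9848).
Slope in that direction = a·(0.1736) + b·(0.9848) = −0.13272.
Apparent dip = arctan|0.13272| = 7.6° (true dip is 30.6°, so apparent ≤ true as expected).

7.6°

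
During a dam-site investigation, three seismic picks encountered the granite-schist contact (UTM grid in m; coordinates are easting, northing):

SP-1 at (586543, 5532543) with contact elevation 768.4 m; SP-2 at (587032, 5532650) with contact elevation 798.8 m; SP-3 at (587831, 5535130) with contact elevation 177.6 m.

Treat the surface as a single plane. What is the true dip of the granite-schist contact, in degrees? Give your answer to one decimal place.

17.6°

Two edge vectors: SP-1→SP-2 = (489, 107, 30.4), SP-1→SP-3 = (1288, 2587, -590.8).
Normal n = (SP-1→SP-2) × (SP-1→SP-3) = (-141860.4, 328056.4, 1127227).
So ∂z/∂easting = −n_x/n_z = 0.12585 and ∂z/∂northing = −n_y/n_z = −0.29103.
Gradient magnitude |∇z| = √(a² + b²) = √(0.01584 + 0.08470) = 0.31707.
True dip = arctan(0.31707) = 17.6°, dipping toward NNW (azimuth ≈ 337°).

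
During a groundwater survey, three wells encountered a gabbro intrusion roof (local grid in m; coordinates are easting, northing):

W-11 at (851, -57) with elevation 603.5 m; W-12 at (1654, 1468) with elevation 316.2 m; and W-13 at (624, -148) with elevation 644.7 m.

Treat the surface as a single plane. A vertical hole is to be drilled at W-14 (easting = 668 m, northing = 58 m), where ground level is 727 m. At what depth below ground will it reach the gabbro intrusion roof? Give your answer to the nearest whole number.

112 m

Two edge vectors: W-11→W-12 = (803, 1525, -287.3), W-11→W-13 = (-227, -91, 41.2).
Normal n = (W-11→W-12) × (W-11→W-13) = (36685.7, 32133.5, 273102).
So ∂z/∂easting = −n_x/n_z = −0.13433 and ∂z/∂northing = −n_y/n_z = −0.11766.
Intercept c from W-11: 603.5 + 114.31 − 6.71 = 711.11.
At (668, 58): z_contact = −89.7 − 6.8 + 711.11 = 614.6 m.
Depth below ground = 727 − 614.6 = 112 m.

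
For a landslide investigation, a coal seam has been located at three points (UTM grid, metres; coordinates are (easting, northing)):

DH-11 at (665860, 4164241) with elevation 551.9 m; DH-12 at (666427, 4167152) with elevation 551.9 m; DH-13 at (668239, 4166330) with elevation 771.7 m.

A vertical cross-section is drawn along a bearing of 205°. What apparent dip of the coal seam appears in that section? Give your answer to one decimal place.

1.6°

Let the plane be z = a·E + b·N + c.
DH-12−DH-11: 567a + 2911b = 0;  DH-13−DH-11: 2379a + 2089b = 219.8.
Solving gives a = 0.11145, b = −0.02171.
Unit vector along 205° is (sin 205°, cos 205°) = (-0.4226, -0.9063).
Slope in that direction = a·(-0.4226) + b·(-0.9063) = −0.02743.
Apparent dip = arctan|0.02743| = 1.6° (true dip is 6.5°, so apparent ≤ true as expected).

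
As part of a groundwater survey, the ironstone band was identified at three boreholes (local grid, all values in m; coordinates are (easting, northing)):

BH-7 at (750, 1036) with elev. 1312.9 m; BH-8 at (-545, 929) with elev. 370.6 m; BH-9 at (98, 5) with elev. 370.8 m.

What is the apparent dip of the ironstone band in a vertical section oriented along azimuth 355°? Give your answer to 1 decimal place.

22.6°

Let the plane be z = a·E + b·N + c.
BH-8−BH-7: −1295a − 107b = −942.3;  BH-9−BH-7: −652a − 1031b = −942.1.
Solving gives a = 0.68810, b = 0.47862.
Unit vector along 355° is (sin 355°, cos 355°) = (-0.0872, 0.9962).
Slope in that direction = a·(-0.0872) + b·(0.9962) = 0.41683.
Apparent dip = arctan|0.41683| = 22.6° (true dip is 40.0°, so apparent ≤ true as expected).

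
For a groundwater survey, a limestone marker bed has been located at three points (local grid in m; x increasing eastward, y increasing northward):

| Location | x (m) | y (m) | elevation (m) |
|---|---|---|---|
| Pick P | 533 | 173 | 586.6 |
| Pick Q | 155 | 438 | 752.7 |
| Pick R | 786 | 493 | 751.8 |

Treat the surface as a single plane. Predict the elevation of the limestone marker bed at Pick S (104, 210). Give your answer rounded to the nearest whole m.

629 m

Two edge vectors: Pick P→Pick Q = (-378, 265, 166.1), Pick P→Pick R = (253, 320, 165.2).
Normal n = (Pick P→Pick Q) × (Pick P→Pick R) = (-9374, 104468.9, -188005).
So ∂z/∂x = −n_x/n_z = −0.04986 and ∂z/∂y = −n_y/n_z = 0.55567.
Intercept c from Pick P: 586.6 + 26.58 − 96.13 = 517.04.
At (104, 210): z = −5.2 + 116.7 + 517.04 = 628.5 m.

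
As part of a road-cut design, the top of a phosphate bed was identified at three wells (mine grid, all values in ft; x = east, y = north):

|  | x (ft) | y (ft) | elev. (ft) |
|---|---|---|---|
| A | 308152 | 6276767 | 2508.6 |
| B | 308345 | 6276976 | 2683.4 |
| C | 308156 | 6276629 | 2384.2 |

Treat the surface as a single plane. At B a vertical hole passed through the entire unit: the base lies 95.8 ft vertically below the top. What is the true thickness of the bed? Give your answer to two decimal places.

Two edge vectors: A→B = (193, 209, 174.8), A→C = (4, -138, -124.4).
Normal n = (A→B) × (A→C) = (-1877.2, 24708.4, -27470).
So ∂z/∂x = −n_x/n_z = −0.06834 and ∂z/∂y = −n_y/n_z = 0.89947.
|∇z| = √(a²+b²) = 0.90206, so dip δ = arctan(0.90206) = 42.05°.
True thickness = vertical thickness × cos δ = 95.8 × cos 42.05° = 71.13 ft.

71.13 ft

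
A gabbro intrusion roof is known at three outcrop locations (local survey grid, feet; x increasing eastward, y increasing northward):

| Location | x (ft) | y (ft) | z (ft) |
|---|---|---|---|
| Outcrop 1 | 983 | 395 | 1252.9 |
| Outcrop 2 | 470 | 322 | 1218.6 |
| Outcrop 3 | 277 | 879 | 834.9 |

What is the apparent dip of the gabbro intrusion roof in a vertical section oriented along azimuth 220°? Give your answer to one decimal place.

Let the plane be z = a·x + b·y + c.
Outcrop 2−Outcrop 1: −513a − 73b = −34.3;  Outcrop 3−Outcrop 1: −706a + 484b = −418.
Solving gives a = 0.15714, b = −0.63442.
Unit vector along 220° is (sin 220°, cos 220°) = (-0.6428, -0.7660).
Slope in that direction = a·(-0.6428) + b·(-0.7660) = 0.38499.
Apparent dip = arctan|0.38499| = 21.1° (true dip is 33.2°, so apparent ≤ true as expected).

21.1°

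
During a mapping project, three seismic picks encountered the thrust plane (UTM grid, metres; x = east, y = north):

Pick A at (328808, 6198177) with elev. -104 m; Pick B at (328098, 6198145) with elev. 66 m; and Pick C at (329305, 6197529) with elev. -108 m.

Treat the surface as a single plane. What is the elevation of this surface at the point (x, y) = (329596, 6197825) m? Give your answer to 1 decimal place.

-226.2 m

Two edge vectors: Pick A→Pick B = (-710, -32, 170), Pick A→Pick C = (497, -648, -4).
Normal n = (Pick A→Pick B) × (Pick A→Pick C) = (110288, 81650, 475984).
So ∂z/∂x = −n_x/n_z = −0.231705267 and ∂z/∂y = −n_y/n_z = −0.171539379.
Intercept c from Pick A: -104 + 76186.55 + 1063231.44 = 1139313.98.
At (329596, 6197825): z = −76369.1 − 1063171.1 + 1139313.98 = -226.2 m.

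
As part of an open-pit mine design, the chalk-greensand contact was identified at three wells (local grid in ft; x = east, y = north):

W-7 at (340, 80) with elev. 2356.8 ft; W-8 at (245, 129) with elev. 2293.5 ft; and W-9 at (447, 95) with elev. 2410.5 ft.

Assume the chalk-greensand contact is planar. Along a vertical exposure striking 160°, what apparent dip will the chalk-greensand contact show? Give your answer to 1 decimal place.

Let the plane be z = a·x + b·y + c.
W-8−W-7: −95a + 49b = −63.3;  W-9−W-7: 107a + 15b = 53.7.
Solving gives a = 0.53701, b = −0.25069.
Unit vector along 160° is (sin 160°, cos 160°) = (0.3420, -0.9397).
Slope in that direction = a·(0.3420) + b·(-0.9397) = 0.41924.
Apparent dip = arctan|0.41924| = 22.7° (true dip is 30.7°, so apparent ≤ true as expected).

22.7°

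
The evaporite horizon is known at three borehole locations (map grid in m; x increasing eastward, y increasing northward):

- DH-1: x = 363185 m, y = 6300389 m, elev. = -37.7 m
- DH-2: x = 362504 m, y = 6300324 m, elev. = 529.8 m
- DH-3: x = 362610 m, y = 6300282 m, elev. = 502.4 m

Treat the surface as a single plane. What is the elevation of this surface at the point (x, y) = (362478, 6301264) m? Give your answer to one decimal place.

Two edge vectors: DH-1→DH-2 = (-681, -65, 567.5), DH-1→DH-3 = (-575, -107, 540.1).
Normal n = (DH-1→DH-2) × (DH-1→DH-3) = (25616, 41495.6, 35492).
So ∂z/∂x = −n_x/n_z = −0.721740110 and ∂z/∂y = −n_y/n_z = −1.169153612.
Intercept c from DH-1: -37.7 + 262125.18 + 7366122.56 = 7628210.04.
At (362478, 6301264): z = −261614.9 − 7367145.6 + 7628210.04 = -550.4 m.

-550.4 m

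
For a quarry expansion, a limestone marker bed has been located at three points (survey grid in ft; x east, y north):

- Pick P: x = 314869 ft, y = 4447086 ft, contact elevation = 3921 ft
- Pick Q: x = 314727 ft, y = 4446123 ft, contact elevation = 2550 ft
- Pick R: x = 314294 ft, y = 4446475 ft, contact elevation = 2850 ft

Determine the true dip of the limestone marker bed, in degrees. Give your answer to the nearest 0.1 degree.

54.9°

Two edge vectors: Pick P→Pick Q = (-142, -963, -1371), Pick P→Pick R = (-575, -611, -1071).
Normal n = (Pick P→Pick Q) × (Pick P→Pick R) = (193692, 636243, -466963).
So ∂z/∂x = −n_x/n_z = 0.41479 and ∂z/∂y = −n_y/n_z = 1.36251.
Gradient magnitude |∇z| = √(a² + b²) = √(0.17205 + 1.85644) = 1.42425.
True dip = arctan(1.42425) = 54.9°, dipping toward SSW (azimuth ≈ 197°).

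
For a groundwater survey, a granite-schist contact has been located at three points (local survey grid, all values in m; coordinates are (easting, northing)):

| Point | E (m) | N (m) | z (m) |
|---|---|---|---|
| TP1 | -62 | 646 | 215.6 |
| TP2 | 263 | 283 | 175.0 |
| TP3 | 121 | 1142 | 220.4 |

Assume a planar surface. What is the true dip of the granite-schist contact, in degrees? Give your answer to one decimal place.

5.1°

Two edge vectors: TP1→TP2 = (325, -363, -40.6), TP1→TP3 = (183, 496, 4.8).
Normal n = (TP1→TP2) × (TP1→TP3) = (18395.2, -8989.8, 227629).
So ∂z/∂E = −n_x/n_z = −0.08081 and ∂z/∂N = −n_y/n_z = 0.03949.
Gradient magnitude |∇z| = √(a² + b²) = √(0.00653 + 0.00156) = 0.08995.
True dip = arctan(0.08995) = 5.1°, dipping toward ESE (azimuth ≈ 116°).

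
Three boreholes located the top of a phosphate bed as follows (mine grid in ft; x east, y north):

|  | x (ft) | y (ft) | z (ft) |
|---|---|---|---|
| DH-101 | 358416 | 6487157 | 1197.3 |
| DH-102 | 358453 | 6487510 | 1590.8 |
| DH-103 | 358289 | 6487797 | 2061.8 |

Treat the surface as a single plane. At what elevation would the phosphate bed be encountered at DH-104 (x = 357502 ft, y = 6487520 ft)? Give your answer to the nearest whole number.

Let the plane be z = a·x + b·y + c.
DH-102−DH-101: 37a + 353b = 393.5;  DH-103−DH-101: −127a + 640b = 864.5.
Solving gives a = −0.77839325, b = 1.19631884.
Then c = 1197.3 − a·358416 − b·6487157 = −7480522.24.
At (357502, 6487520): z = −278277.1 + 7761142.4 − 7480522.24 = 2343.0 ft.

2343 ft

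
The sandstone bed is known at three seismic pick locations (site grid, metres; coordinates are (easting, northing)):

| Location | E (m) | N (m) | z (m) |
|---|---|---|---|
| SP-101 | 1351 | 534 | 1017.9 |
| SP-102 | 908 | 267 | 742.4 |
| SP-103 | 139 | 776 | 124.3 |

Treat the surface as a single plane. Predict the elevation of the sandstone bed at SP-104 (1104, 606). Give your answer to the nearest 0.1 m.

Two edge vectors: SP-101→SP-102 = (-443, -267, -275.5), SP-101→SP-103 = (-1212, 242, -893.6).
Normal n = (SP-101→SP-102) × (SP-101→SP-103) = (305262.2, -61958.8, -430810).
So ∂z/∂E = −n_x/n_z = 0.708577 and ∂z/∂N = −n_y/n_z = −0.143819.
Intercept c from SP-101: 1017.9 − 957.29 + 76.80 = 137.41.
At (1104, 606): z = 782.3 − 87.2 + 137.41 = 832.5 m.

832.5 m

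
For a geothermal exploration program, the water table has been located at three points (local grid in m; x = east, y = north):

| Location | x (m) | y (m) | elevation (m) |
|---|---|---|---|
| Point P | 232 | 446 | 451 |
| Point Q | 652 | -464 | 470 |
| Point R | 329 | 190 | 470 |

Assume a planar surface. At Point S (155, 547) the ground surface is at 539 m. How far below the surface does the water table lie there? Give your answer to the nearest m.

Let the plane be z = a·x + b·y + c.
Point Q−Point P: 420a − 910b = 19;  Point R−Point P: 97a − 256b = 19.
Solving gives a = −0.64551, b = −0.31881.
Then c = 451 − a·232 − b·446 = 742.94.
At (155, 547): z_contact = −100.1 − 174.4 + 742.94 = 468.5 m.
Depth below ground = 539 − 468.5 = 70 m.

70 m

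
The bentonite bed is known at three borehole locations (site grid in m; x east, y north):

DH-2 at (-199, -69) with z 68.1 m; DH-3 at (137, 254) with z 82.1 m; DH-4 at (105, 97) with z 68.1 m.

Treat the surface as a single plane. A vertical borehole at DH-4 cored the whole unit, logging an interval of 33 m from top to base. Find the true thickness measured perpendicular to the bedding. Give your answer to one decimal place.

Two edge vectors: DH-2→DH-3 = (336, 323, 14), DH-2→DH-4 = (304, 166, 0).
Normal n = (DH-2→DH-3) × (DH-2→DH-4) = (-2324, 4256, -42416).
So ∂z/∂x = −n_x/n_z = −0.05479 and ∂z/∂y = −n_y/n_z = 0.10034.
|∇z| = √(a²+b²) = 0.11432, so dip δ = arctan(0.11432) = 6.52°.
True thickness = vertical thickness × cos δ = 33 × cos 6.52° = 32.8 m.

32.8 m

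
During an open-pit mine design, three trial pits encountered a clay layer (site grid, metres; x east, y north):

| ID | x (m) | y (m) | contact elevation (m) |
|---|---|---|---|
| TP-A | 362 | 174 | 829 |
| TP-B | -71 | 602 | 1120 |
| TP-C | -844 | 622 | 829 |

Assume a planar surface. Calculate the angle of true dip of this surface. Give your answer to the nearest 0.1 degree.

49.3°

Let the plane be z = a·x + b·y + c.
TP-B−TP-A: −433a + 428b = 291;  TP-C−TP-A: −1206a + 448b = 0.
Solving gives a = 0.40464, b = 1.08927.
Gradient magnitude |∇z| = √(a² + b²) = √(0.16373 + 1.18651) = 1.16200.
True dip = arctan(1.16200) = 49.3°, dipping toward SSW (azimuth ≈ 200°).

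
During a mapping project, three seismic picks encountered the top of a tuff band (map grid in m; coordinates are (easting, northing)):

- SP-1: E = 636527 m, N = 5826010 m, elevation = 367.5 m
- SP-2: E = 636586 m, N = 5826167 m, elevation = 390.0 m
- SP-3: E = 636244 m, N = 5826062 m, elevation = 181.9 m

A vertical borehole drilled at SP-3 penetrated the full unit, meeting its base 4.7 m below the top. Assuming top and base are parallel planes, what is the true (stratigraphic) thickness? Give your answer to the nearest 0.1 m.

3.9 m

Let the plane be z = a·E + b·N + c.
SP-2−SP-1: 59a + 157b = 22.5;  SP-3−SP-1: −283a + 52b = −185.6.
Solving gives a = 0.63810, b = −0.09648.
|∇z| = √(a²+b²) = 0.64536, so dip δ = arctan(0.64536) = 32.84°.
True thickness = vertical thickness × cos δ = 4.7 × cos 32.84° = 3.9 m.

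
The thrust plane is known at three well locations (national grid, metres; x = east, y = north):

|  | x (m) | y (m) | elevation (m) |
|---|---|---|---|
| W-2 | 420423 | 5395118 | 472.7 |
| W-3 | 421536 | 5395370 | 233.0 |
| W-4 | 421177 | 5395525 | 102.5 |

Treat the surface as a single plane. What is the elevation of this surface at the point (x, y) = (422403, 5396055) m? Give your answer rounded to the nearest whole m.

Let the plane be z = a·x + b·y + c.
W-3−W-2: 1113a + 252b = −239.7;  W-4−W-2: 754a + 407b = −370.2.
Solving gives a = −0.01622728, b = −0.87951997.
Then c = 472.7 − a·420423 − b·5395118 = 4752409.04.
At (422403, 5396055): z = −6854.5 − 4745938.1 + 4752409.04 = -383.5 m.

-384 m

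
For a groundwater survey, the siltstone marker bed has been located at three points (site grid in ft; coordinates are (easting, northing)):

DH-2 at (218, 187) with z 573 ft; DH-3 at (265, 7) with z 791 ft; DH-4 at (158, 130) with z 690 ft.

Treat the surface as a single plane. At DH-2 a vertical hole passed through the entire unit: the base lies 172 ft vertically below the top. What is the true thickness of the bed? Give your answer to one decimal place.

94.5 ft

Two edge vectors: DH-2→DH-3 = (47, -180, 218), DH-2→DH-4 = (-60, -57, 117).
Normal n = (DH-2→DH-3) × (DH-2→DH-4) = (-8634, -18579, -13479).
So ∂z/∂E = −n_x/n_z = −0.64055 and ∂z/∂N = −n_y/n_z = −1.37837.
|∇z| = √(a²+b²) = 1.51993, so dip δ = arctan(1.51993) = 56.66°.
True thickness = vertical thickness × cos δ = 172 × cos 56.66° = 94.5 ft.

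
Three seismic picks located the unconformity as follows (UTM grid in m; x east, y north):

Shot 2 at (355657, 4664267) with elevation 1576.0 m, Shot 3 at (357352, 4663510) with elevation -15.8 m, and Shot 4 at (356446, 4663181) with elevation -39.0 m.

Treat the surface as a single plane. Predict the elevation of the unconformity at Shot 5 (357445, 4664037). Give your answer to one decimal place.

574.2 m

Two edge vectors: Shot 2→Shot 3 = (1695, -757, -1591.8), Shot 2→Shot 4 = (789, -1086, -1615).
Normal n = (Shot 2→Shot 3) × (Shot 2→Shot 4) = (-506139.8, 1481494.8, -1243497).
So ∂z/∂x = −n_x/n_z = −0.407029370 and ∂z/∂y = −n_y/n_z = 1.191393948.
Intercept c from Shot 2: 1576 + 144762.84 − 5556979.48 = −5410640.63.
At (357445, 4664037): z = −145490.6 + 5556705.5 − 5410640.63 = 574.2 m.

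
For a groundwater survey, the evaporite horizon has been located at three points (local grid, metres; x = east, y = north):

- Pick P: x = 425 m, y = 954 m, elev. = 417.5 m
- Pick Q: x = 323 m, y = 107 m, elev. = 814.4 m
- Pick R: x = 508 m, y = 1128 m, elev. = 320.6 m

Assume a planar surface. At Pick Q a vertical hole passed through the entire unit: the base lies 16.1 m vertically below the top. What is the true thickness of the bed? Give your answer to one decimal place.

Two edge vectors: Pick P→Pick Q = (-102, -847, 396.9), Pick P→Pick R = (83, 174, -96.9).
Normal n = (Pick P→Pick Q) × (Pick P→Pick R) = (13013.7, 23058.9, 52553).
So ∂z/∂x = −n_x/n_z = −0.24763 and ∂z/∂y = −n_y/n_z = −0.43877.
|∇z| = √(a²+b²) = 0.50383, so dip δ = arctan(0.50383) = 26.74°.
True thickness = vertical thickness × cos δ = 16.1 × cos 26.74° = 14.4 m.

14.4 m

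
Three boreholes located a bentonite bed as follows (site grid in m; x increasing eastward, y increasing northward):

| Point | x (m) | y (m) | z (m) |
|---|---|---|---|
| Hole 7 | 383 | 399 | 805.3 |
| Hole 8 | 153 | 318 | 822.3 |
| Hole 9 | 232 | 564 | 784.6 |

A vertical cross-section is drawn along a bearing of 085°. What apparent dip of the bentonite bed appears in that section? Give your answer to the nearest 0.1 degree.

Two edge vectors: Hole 7→Hole 8 = (-230, -81, 17), Hole 7→Hole 9 = (-151, 165, -20.7).
Normal n = (Hole 7→Hole 8) × (Hole 7→Hole 9) = (-1128.3, -7328, -50181).
So ∂z/∂x = −n_x/n_z = −0.02248 and ∂z/∂y = −n_y/n_z = −0.14603.
Unit vector along 085° is (sin 85°, cos 85°) = (0.9962, 0.0872).
Slope in that direction = a·(0.9962) + b·(0.0872) = −0.03513.
Apparent dip = arctan|0.03513| = 2.0° (true dip is 8.4°, so apparent ≤ true as expected).

2.0°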